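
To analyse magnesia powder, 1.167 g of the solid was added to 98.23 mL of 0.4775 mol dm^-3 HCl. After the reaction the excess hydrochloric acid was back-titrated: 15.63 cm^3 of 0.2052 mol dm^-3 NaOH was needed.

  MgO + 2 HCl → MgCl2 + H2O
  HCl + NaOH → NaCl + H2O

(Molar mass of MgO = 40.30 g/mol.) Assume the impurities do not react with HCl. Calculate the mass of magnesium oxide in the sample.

0.8805 g

n(HCl) added = 0.09823 × 0.4775 = 0.04690 mol
n(NaOH) used in back-titration = 0.01563 × 0.2052 = 3.207 × 10^-3 mol
n(HCl) left over = 3.207 × 10^-3 mol (1:1 ratio)
n(HCl) consumed by analyte = 0.04690 − 3.207 × 10^-3 = 0.04370 mol
From the 1:2 ratio, n(MgO) = 1/2 × 0.04370 = 0.02185 mol
mass of MgO = 0.02185 × 40.30 = 0.8805 g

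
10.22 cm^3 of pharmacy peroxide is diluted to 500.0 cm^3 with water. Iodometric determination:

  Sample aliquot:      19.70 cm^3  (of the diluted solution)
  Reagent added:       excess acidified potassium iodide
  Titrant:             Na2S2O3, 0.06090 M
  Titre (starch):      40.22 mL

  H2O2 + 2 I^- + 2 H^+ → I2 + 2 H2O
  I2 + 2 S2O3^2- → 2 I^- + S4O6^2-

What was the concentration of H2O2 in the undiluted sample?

3.041 M

n(S2O3^2-) = 0.04022 × 0.06090 = 2.449 × 10^-3 mol
n(I2) = n(S2O3^2-)/2 = 1.225 × 10^-3 mol
n(H2O2) in the aliquot = 1.225 × 10^-3 mol (1:1 ratio)
[H2O2]_dilute = 1.225 × 10^-3 / 0.01970 = 0.06217 mol/L
[H2O2]_original = 0.06217 × 500.0/10.22 = 3.041 mol/L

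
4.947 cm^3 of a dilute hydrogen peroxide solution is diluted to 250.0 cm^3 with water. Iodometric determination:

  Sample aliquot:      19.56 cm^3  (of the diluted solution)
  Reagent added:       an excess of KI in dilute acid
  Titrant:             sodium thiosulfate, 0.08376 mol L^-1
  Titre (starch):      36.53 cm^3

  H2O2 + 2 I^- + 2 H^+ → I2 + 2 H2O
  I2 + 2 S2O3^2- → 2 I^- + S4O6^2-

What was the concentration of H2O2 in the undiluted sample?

3.953 mol/L

n(S2O3^2-) = 0.03653 × 0.08376 = 3.060 × 10^-3 mol
n(I2) = n(S2O3^2-)/2 = 1.530 × 10^-3 mol
n(H2O2) in the aliquot = 1.530 × 10^-3 mol (1:1 ratio)
[H2O2]_dilute = 1.530 × 10^-3 / 0.01956 = 0.07821 mol/L
[H2O2]_original = 0.07821 × 250.0/4.947 = 3.953 mol/L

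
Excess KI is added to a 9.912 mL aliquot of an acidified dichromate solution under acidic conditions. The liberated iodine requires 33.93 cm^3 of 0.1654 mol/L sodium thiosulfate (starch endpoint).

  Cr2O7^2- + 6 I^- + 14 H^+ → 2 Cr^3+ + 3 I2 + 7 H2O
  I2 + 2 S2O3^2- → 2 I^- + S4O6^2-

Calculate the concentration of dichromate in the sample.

0.09436 mol/L

n(S2O3^2-) = 0.03393 × 0.1654 = 5.612 × 10^-3 mol
n(I2) = n(S2O3^2-)/2 = 2.806 × 10^-3 mol
From the 1:3 ratio, n(Cr2O7^2-) in the aliquot = 1/3 × 2.806 × 10^-3 = 9.353 × 10^-4 mol
[Cr2O7^2-] = 9.353 × 10^-4 / 0.009912 = 0.09436 mol/L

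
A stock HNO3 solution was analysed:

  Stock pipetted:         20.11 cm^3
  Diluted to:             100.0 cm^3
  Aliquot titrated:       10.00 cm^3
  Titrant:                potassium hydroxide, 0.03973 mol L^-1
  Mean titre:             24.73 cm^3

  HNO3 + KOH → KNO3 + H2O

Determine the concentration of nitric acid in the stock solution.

0.4886 mol/L

n(KOH) = 0.02473 × 0.03973 = 9.825 × 10^-4 mol
n(HNO3) in the aliquot = 9.825 × 10^-4 mol (1:1 ratio)
[HNO3]_dilute = 9.825 × 10^-4 / 0.01000 = 0.09825 mol/L
Dilution factor = 100.0 / 20.11 = 4.973
[HNO3]_stock = 0.09825 × 4.973 = 0.4886 mol/L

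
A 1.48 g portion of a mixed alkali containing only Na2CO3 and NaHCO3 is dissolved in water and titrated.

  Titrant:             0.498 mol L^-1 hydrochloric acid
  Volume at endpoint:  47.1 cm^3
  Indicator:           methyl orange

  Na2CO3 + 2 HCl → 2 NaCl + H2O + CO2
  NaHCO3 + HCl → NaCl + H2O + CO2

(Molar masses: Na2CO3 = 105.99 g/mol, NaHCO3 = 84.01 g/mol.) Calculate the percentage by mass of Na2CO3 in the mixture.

56.6 %

n(HCl) = 0.0471 × 0.498 = 0.0235 mol
Let x = n(Na2CO3), y = n(NaHCO3).
Titrant: 2x + 1y = 0.0235;  mass: 105.99x + 84.01y = 1.48
Solving, x = 7.91 × 10^-3 mol, y = 7.64 × 10^-3 mol
mass of Na2CO3 = 7.91 × 10^-3 × 105.99 = 0.838 g
% Na2CO3 = 0.838 / 1.48 × 100 = 56.6 %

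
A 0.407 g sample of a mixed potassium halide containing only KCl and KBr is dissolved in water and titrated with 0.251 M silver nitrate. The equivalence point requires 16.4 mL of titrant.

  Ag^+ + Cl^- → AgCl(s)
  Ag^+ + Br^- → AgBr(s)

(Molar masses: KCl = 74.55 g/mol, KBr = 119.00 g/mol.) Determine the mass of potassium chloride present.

n(AgNO3) = 0.0164 × 0.251 = 4.12 × 10^-3 mol
Let x = n(KCl), y = n(KBr).
Titrant: 1x + 1y = 4.12 × 10^-3;  mass: 74.55x + 119.00y = 0.407
Solving, x = 1.86 × 10^-3 mol, y = 2.25 × 10^-3 mol
mass of KCl = 1.86 × 10^-3 × 74.55 = 0.139 g

0.139 g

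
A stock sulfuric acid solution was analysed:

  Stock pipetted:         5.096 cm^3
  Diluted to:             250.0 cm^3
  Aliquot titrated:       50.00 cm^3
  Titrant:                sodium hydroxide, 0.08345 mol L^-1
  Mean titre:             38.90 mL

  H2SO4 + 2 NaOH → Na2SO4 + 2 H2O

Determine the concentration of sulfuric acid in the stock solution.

1.593 mol/L

n(NaOH) = 0.03890 × 0.08345 = 3.246 × 10^-3 mol
From the 1:2 ratio, n(H2SO4) in the aliquot = 1/2 × 3.246 × 10^-3 = 1.623 × 10^-3 mol
[H2SO4]_dilute = 1.623 × 10^-3 / 0.05000 = 0.03246 mol/L
Dilution factor = 250.0 / 5.096 = 49.06
[H2SO4]_stock = 0.03246 × 49.06 = 1.593 mol/L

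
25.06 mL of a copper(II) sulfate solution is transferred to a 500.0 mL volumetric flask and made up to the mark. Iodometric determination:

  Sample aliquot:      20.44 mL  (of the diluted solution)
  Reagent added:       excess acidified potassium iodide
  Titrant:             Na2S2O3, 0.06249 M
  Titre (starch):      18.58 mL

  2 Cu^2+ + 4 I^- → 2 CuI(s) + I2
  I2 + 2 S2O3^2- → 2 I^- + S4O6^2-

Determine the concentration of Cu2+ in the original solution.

1.133 M

n(S2O3^2-) = 0.01858 × 0.06249 = 1.161 × 10^-3 mol
n(I2) = n(S2O3^2-)/2 = 5.805 × 10^-4 mol
From the 2:1 ratio, n(Cu2+) in the aliquot = 2/1 × 5.805 × 10^-4 = 1.161 × 10^-3 mol
[Cu2+]_dilute = 1.161 × 10^-3 / 0.02044 = 0.05680 mol/L
[Cu2+]_original = 0.05680 × 500.0/25.06 = 1.133 mol/L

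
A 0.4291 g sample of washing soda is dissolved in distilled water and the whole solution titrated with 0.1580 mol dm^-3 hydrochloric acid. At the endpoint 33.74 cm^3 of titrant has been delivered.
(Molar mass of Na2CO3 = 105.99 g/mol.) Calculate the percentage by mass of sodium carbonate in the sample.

65.84 %

Na2CO3 + 2 HCl → 2 NaCl + H2O + CO2
n(HCl) = 0.03374 L × 0.1580 mol/L = 5.331 × 10^-3 mol
From the 1:2 ratio, n(Na2CO3) = 1/2 × 5.331 × 10^-3 = 2.665 × 10^-3 mol
mass of Na2CO3 = 2.665 × 10^-3 × 105.99 g/mol = 0.2825 g
% Na2CO3 = 0.2825 / 0.4291 × 100 = 65.84 %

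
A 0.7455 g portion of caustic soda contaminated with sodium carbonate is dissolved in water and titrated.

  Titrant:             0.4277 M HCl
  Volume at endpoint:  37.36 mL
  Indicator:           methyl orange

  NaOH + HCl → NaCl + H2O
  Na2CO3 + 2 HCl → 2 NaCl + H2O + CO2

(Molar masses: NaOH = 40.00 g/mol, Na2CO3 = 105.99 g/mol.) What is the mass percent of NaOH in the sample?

n(HCl) = 0.03736 × 0.4277 = 0.01598 mol
Let x = n(NaOH), y = n(Na2CO3).
Titrant: 1x + 2y = 0.01598;  mass: 40.00x + 105.99y = 0.7455
Solving, x = 7.795 × 10^-3 mol, y = 4.092 × 10^-3 mol
mass of NaOH = 7.795 × 10^-3 × 40.00 = 0.3118 g
% NaOH = 0.3118 / 0.7455 × 100 = 41.83 %

41.83 %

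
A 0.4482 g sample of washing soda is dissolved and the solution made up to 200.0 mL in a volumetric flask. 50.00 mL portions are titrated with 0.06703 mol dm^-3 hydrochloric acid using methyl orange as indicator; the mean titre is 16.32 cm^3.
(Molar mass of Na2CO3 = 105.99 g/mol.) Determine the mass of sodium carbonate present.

Na2CO3 + 2 HCl → 2 NaCl + H2O + CO2
n(HCl) per titration = 0.01632 × 0.06703 = 1.094 × 10^-3 mol
From the 1:2 ratio, n(Na2CO3) in each aliquot = 1/2 × 1.094 × 10^-3 = 5.470 × 10^-4 mol
n(Na2CO3) in the whole flask = 5.470 × 10^-4 × 200.0/50.00 = 2.188 × 10^-3 mol
mass of Na2CO3 = 2.188 × 10^-3 × 105.99 = 0.2319 g

0.2319 g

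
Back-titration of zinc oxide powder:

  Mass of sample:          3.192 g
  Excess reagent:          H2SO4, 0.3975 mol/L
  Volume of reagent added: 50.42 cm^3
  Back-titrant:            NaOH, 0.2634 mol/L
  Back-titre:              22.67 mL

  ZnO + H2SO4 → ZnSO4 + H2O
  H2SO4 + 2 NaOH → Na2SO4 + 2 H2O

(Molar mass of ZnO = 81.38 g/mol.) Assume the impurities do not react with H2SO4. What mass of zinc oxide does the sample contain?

1.388 g

n(H2SO4) added = 0.05042 × 0.3975 = 0.02004 mol
n(NaOH) used in back-titration = 0.02267 × 0.2634 = 5.971 × 10^-3 mol
From the 1:2 ratio, n(H2SO4) left over = 1/2 × 5.971 × 10^-3 = 2.986 × 10^-3 mol
n(H2SO4) consumed by analyte = 0.02004 − 2.986 × 10^-3 = 0.01706 mol
n(ZnO) = 0.01706 mol (1:1 ratio)
mass of ZnO = 0.01706 × 81.38 = 1.388 g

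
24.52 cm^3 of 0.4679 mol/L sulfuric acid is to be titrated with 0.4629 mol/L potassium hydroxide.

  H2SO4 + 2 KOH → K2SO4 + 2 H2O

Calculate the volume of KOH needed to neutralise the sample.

49.57 mL

n(H2SO4) = 0.02452 L × 0.4679 mol/L = 0.01147 mol
From the 2:1 stoichiometry, n(KOH) = 2/1 × 0.01147 = 0.02295 mol
V(KOH) = 0.02295 mol / 0.4629 mol/L = 0.04957 L = 49.57 mL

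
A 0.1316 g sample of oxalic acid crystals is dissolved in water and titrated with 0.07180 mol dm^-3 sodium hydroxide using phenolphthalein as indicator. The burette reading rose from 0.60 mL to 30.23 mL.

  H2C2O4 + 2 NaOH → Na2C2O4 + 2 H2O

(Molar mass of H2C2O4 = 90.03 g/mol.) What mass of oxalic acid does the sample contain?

n(NaOH) = 0.02963 L × 0.07180 mol/L = 2.127 × 10^-3 mol
From the 1:2 ratio, n(H2C2O4) = 1/2 × 2.127 × 10^-3 = 1.064 × 10^-3 mol
mass of H2C2O4 = 1.064 × 10^-3 × 90.03 g/mol = 0.09577 g

0.09577 g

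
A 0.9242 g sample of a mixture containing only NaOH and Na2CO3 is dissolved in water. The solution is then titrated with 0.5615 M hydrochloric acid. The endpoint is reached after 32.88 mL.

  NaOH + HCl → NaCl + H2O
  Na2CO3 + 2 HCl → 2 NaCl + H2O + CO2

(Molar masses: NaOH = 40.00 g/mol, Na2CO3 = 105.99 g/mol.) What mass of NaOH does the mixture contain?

n(HCl) = 0.03288 × 0.5615 = 0.01846 mol
Let x = n(NaOH), y = n(Na2CO3).
Titrant: 1x + 2y = 0.01846;  mass: 40.00x + 105.99y = 0.9242
Solving, x = 4.171 × 10^-3 mol, y = 7.146 × 10^-3 mol
mass of NaOH = 4.171 × 10^-3 × 40.00 = 0.1668 g

0.1668 g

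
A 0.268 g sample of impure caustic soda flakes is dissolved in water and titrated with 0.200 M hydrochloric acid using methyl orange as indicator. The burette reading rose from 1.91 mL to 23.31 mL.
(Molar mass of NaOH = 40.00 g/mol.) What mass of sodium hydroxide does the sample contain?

0.171 g

NaOH + HCl → NaCl + H2O
n(HCl) = 0.0214 L × 0.200 mol/L = 4.28 × 10^-3 mol
n(NaOH) = 4.28 × 10^-3 mol (1:1 ratio)
mass of NaOH = 4.28 × 10^-3 × 40.00 g/mol = 0.171 g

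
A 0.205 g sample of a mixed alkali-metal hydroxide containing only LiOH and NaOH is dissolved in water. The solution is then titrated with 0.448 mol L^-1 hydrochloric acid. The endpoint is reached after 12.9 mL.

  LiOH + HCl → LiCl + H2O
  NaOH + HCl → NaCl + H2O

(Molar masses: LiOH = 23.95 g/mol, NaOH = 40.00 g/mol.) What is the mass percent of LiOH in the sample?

n(HCl) = 0.0129 × 0.448 = 5.78 × 10^-3 mol
Let x = n(LiOH), y = n(NaOH).
Titrant: 1x + 1y = 5.78 × 10^-3;  mass: 23.95x + 40.00y = 0.205
Solving, x = 1.63 × 10^-3 mol, y = 4.15 × 10^-3 mol
mass of LiOH = 1.63 × 10^-3 × 23.95 = 0.0390 g
% LiOH = 0.0390 / 0.205 × 100 = 19.0 %

19.0 %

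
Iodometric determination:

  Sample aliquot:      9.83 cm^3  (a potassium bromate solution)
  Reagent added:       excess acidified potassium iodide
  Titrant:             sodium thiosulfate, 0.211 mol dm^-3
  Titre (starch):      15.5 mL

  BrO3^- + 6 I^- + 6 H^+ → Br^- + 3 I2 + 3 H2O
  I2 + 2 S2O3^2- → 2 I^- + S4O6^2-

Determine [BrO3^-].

0.0555 mol/L

n(S2O3^2-) = 0.0155 × 0.211 = 3.27 × 10^-3 mol
n(I2) = n(S2O3^2-)/2 = 1.64 × 10^-3 mol
From the 1:3 ratio, n(BrO3^-) in the aliquot = 1/3 × 1.64 × 10^-3 = 5.45 × 10^-4 mol
[BrO3^-] = 5.45 × 10^-4 / 0.00983 = 0.0555 mol/L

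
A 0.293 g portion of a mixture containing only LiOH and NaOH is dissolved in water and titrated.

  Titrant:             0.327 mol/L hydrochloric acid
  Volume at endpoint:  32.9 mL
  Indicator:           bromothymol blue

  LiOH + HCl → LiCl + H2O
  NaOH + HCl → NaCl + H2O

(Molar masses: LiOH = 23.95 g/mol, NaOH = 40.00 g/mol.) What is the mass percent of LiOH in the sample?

69.9 %

n(HCl) = 0.0329 × 0.327 = 0.0108 mol
Let x = n(LiOH), y = n(NaOH).
Titrant: 1x + 1y = 0.0108;  mass: 23.95x + 40.00y = 0.293
Solving, x = 8.56 × 10^-3 mol, y = 2.20 × 10^-3 mol
mass of LiOH = 8.56 × 10^-3 × 23.95 = 0.205 g
% LiOH = 0.205 / 0.293 × 100 = 69.9 %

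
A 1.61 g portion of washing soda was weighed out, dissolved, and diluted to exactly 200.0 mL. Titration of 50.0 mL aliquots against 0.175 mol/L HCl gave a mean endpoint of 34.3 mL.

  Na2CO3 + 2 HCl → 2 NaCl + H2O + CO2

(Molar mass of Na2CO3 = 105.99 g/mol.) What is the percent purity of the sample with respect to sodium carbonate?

n(HCl) per titration = 0.0343 × 0.175 = 6.00 × 10^-3 mol
From the 1:2 ratio, n(Na2CO3) in each aliquot = 1/2 × 6.00 × 10^-3 = 3.00 × 10^-3 mol
n(Na2CO3) in the whole flask = 3.00 × 10^-3 × 200.0/50.0 = 0.0120 mol
mass of Na2CO3 = 0.0120 × 105.99 = 1.27 g
% Na2CO3 = 1.27 / 1.61 × 100 = 79.0 %

79.0 %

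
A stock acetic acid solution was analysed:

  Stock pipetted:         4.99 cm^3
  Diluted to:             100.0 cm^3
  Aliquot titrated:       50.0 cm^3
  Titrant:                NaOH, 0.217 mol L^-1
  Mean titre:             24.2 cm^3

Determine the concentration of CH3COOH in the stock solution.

CH3COOH + NaOH → CH3COONa + H2O
n(NaOH) = 0.0242 × 0.217 = 5.25 × 10^-3 mol
n(CH3COOH) in the aliquot = 5.25 × 10^-3 mol (1:1 ratio)
[CH3COOH]_dilute = 5.25 × 10^-3 / 0.0500 = 0.105 mol/L
Dilution factor = 100.0 / 4.99 = 20.04
[CH3COOH]_stock = 0.105 × 20.04 = 2.10 mol/L

2.10 mol/L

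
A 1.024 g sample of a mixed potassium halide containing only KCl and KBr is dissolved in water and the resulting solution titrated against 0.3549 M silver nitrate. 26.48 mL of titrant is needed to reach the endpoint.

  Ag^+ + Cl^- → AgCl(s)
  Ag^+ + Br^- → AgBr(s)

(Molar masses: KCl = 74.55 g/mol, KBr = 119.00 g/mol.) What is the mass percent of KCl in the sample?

n(AgNO3) = 0.02648 × 0.3549 = 9.398 × 10^-3 mol
Let x = n(KCl), y = n(KBr).
Titrant: 1x + 1y = 9.398 × 10^-3;  mass: 74.55x + 119.00y = 1.024
Solving, x = 2.122 × 10^-3 mol, y = 7.276 × 10^-3 mol
mass of KCl = 2.122 × 10^-3 × 74.55 = 0.1582 g
% KCl = 0.1582 / 1.024 × 100 = 15.45 %

15.45 %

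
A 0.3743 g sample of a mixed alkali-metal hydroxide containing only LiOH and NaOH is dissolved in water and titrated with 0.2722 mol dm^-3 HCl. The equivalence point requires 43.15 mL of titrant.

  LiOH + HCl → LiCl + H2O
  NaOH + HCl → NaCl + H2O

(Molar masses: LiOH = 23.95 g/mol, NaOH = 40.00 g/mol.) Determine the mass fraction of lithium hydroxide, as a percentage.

38.08 %

n(HCl) = 0.04315 × 0.2722 = 0.01175 mol
Let x = n(LiOH), y = n(NaOH).
Titrant: 1x + 1y = 0.01175;  mass: 23.95x + 40.00y = 0.3743
Solving, x = 5.951 × 10^-3 mol, y = 5.794 × 10^-3 mol
mass of LiOH = 5.951 × 10^-3 × 23.95 = 0.1425 g
% LiOH = 0.1425 / 0.3743 × 100 = 38.08 %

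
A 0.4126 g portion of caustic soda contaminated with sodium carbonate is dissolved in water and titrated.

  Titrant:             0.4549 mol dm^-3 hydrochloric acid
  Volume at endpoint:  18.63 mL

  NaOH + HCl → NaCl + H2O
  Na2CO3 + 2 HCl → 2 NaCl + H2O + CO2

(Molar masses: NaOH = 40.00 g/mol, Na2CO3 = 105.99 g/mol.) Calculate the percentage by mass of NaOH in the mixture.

27.25 %

n(HCl) = 0.01863 × 0.4549 = 8.475 × 10^-3 mol
Let x = n(NaOH), y = n(Na2CO3).
Titrant: 1x + 2y = 8.475 × 10^-3;  mass: 40.00x + 105.99y = 0.4126
Solving, x = 2.810 × 10^-3 mol, y = 2.832 × 10^-3 mol
mass of NaOH = 2.810 × 10^-3 × 40.00 = 0.1124 g
% NaOH = 0.1124 / 0.4126 × 100 = 27.25 %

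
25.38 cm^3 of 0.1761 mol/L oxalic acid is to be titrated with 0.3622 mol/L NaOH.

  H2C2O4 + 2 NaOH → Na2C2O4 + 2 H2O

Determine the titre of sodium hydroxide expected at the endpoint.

24.68 mL

n(H2C2O4) = 0.02538 L × 0.1761 mol/L = 4.469 × 10^-3 mol
From the 2:1 stoichiometry, n(NaOH) = 2/1 × 4.469 × 10^-3 = 8.939 × 10^-3 mol
V(NaOH) = 8.939 × 10^-3 mol / 0.3622 mol/L = 0.02468 L = 24.68 mL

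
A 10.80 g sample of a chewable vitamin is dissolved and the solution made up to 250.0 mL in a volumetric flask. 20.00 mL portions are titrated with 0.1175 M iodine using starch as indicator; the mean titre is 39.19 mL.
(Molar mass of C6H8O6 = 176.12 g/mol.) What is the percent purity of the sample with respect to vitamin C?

C6H8O6 + I2 → C6H6O6 + 2 HI
n(I2) per titration = 0.03919 × 0.1175 = 4.605 × 10^-3 mol
n(C6H8O6) in each aliquot = 4.605 × 10^-3 mol (1:1 ratio)
n(C6H8O6) in the whole flask = 4.605 × 10^-3 × 250.0/20.00 = 0.05756 mol
mass of C6H8O6 = 0.05756 × 176.12 = 10.14 g
% C6H8O6 = 10.14 / 10.80 × 100 = 93.87 %

93.87 %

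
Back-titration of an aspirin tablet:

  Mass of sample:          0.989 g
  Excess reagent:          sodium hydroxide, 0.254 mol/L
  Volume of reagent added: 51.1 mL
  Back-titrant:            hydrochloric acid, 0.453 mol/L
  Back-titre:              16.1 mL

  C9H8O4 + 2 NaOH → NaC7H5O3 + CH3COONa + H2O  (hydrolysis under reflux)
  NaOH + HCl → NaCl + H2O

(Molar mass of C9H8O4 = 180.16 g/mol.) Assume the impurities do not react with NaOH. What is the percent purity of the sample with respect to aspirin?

n(NaOH) added = 0.0511 × 0.254 = 0.0130 mol
n(HCl) used in back-titration = 0.0161 × 0.453 = 7.29 × 10^-3 mol
n(NaOH) left over = 7.29 × 10^-3 mol (1:1 ratio)
n(NaOH) consumed by analyte = 0.0130 − 7.29 × 10^-3 = 5.69 × 10^-3 mol
From the 1:2 ratio, n(C9H8O4) = 1/2 × 5.69 × 10^-3 = 2.84 × 10^-3 mol
mass of C9H8O4 = 2.84 × 10^-3 × 180.16 = 0.512 g
% C9H8O4 = 0.512 / 0.989 × 100 = 51.8 %

51.8 %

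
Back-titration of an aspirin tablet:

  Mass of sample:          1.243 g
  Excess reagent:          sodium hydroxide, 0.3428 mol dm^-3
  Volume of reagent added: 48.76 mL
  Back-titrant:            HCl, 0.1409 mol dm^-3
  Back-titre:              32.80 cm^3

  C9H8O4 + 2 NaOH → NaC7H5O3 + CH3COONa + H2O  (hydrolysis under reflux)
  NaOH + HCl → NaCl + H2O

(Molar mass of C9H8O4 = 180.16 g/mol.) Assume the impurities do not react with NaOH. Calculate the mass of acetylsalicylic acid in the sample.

1.089 g

n(NaOH) added = 0.04876 × 0.3428 = 0.01671 mol
n(HCl) used in back-titration = 0.03280 × 0.1409 = 4.622 × 10^-3 mol
n(NaOH) left over = 4.622 × 10^-3 mol (1:1 ratio)
n(NaOH) consumed by analyte = 0.01671 − 4.622 × 10^-3 = 0.01209 mol
From the 1:2 ratio, n(C9H8O4) = 1/2 × 0.01209 = 6.047 × 10^-3 mol
mass of C9H8O4 = 6.047 × 10^-3 × 180.16 = 1.089 g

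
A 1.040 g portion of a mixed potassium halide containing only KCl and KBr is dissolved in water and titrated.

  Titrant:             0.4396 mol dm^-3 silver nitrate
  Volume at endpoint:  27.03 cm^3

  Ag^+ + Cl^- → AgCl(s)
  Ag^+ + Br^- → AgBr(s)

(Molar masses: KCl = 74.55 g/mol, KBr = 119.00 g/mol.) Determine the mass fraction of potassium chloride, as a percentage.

n(AgNO3) = 0.02703 × 0.4396 = 0.01188 mol
Let x = n(KCl), y = n(KBr).
Titrant: 1x + 1y = 0.01188;  mass: 74.55x + 119.00y = 1.040
Solving, x = 8.414 × 10^-3 mol, y = 3.468 × 10^-3 mol
mass of KCl = 8.414 × 10^-3 × 74.55 = 0.6273 g
% KCl = 0.6273 / 1.040 × 100 = 60.31 %

60.31 %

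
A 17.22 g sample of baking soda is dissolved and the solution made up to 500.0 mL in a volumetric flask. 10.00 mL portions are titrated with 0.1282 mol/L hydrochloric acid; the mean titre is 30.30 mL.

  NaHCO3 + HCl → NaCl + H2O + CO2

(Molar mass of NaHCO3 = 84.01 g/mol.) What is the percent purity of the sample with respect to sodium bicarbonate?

n(HCl) per titration = 0.03030 × 0.1282 = 3.884 × 10^-3 mol
n(NaHCO3) in each aliquot = 3.884 × 10^-3 mol (1:1 ratio)
n(NaHCO3) in the whole flask = 3.884 × 10^-3 × 500.0/10.00 = 0.1942 mol
mass of NaHCO3 = 0.1942 × 84.01 = 16.32 g
% NaHCO3 = 16.32 / 17.22 × 100 = 94.75 %

94.75 %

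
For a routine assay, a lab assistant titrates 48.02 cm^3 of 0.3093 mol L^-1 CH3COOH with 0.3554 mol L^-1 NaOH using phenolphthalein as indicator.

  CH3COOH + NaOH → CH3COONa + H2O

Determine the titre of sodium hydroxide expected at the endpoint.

41.79 mL

n(CH3COOH) = 0.04802 L × 0.3093 mol/L = 0.01485 mol
n(NaOH) = 0.01485 mol (1:1 stoichiometry)
V(NaOH) = 0.01485 mol / 0.3554 mol/L = 0.04179 L = 41.79 mL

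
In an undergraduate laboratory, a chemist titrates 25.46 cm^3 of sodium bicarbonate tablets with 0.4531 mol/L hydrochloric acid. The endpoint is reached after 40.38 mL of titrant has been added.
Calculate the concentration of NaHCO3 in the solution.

0.7186 mol/L

NaHCO3 + HCl → NaCl + H2O + CO2
n(HCl) = 0.04038 L × 0.4531 mol/L = 0.01830 mol
n(NaHCO3) = 0.01830 mol (1:1 mole ratio)
[NaHCO3] = 0.01830 mol / 0.02546 L = 0.7186 mol/L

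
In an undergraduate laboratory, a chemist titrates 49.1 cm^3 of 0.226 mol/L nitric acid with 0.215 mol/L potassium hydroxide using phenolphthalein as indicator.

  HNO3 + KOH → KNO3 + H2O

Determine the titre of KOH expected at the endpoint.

n(HNO3) = 0.0491 L × 0.226 mol/L = 0.0111 mol
n(KOH) = 0.0111 mol (1:1 stoichiometry)
V(KOH) = 0.0111 mol / 0.215 mol/L = 0.0516 L = 51.6 mL

51.6 mL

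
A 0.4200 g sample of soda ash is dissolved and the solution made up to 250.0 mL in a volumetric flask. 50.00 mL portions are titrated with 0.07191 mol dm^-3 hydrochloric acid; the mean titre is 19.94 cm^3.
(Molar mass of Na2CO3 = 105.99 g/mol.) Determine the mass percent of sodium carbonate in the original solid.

Na2CO3 + 2 HCl → 2 NaCl + H2O + CO2
n(HCl) per titration = 0.01994 × 0.07191 = 1.434 × 10^-3 mol
From the 1:2 ratio, n(Na2CO3) in each aliquot = 1/2 × 1.434 × 10^-3 = 7.169 × 10^-4 mol
n(Na2CO3) in the whole flask = 7.169 × 10^-4 × 250.0/50.00 = 3.585 × 10^-3 mol
mass of Na2CO3 = 3.585 × 10^-3 × 105.99 = 0.3799 g
% Na2CO3 = 0.3799 / 0.4200 × 100 = 90.46 %

90.46 %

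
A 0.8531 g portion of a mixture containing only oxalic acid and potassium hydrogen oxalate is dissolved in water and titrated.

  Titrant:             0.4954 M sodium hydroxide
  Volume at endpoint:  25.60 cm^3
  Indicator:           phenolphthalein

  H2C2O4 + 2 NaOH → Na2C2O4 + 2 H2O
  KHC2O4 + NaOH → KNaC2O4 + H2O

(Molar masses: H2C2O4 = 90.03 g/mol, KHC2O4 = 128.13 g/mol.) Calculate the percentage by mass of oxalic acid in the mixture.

n(NaOH) = 0.02560 × 0.4954 = 0.01268 mol
Let x = n(H2C2O4), y = n(KHC2O4).
Titrant: 2x + 1y = 0.01268;  mass: 90.03x + 128.13y = 0.8531
Solving, x = 4.643 × 10^-3 mol, y = 3.395 × 10^-3 mol
mass of H2C2O4 = 4.643 × 10^-3 × 90.03 = 0.4180 g
% H2C2O4 = 0.4180 / 0.8531 × 100 = 49.00 %

49.00 %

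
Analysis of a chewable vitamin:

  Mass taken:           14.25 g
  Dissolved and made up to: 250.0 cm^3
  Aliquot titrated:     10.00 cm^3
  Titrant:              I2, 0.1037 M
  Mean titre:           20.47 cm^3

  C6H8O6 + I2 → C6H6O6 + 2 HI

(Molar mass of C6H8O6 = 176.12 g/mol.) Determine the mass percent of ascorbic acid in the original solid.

65.59 %

n(I2) per titration = 0.02047 × 0.1037 = 2.123 × 10^-3 mol
n(C6H8O6) in each aliquot = 2.123 × 10^-3 mol (1:1 ratio)
n(C6H8O6) in the whole flask = 2.123 × 10^-3 × 250.0/10.00 = 0.05307 mol
mass of C6H8O6 = 0.05307 × 176.12 = 9.346 g
% C6H8O6 = 9.346 / 14.25 × 100 = 65.59 %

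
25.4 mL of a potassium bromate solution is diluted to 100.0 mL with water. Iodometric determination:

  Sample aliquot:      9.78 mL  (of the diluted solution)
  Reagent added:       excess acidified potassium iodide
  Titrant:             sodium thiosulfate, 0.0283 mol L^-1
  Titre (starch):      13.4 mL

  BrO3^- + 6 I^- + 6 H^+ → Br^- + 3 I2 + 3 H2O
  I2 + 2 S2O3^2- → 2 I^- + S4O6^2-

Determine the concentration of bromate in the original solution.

0.0254 mol/L

n(S2O3^2-) = 0.0134 × 0.0283 = 3.79 × 10^-4 mol
n(I2) = n(S2O3^2-)/2 = 1.90 × 10^-4 mol
From the 1:3 ratio, n(BrO3^-) in the aliquot = 1/3 × 1.90 × 10^-4 = 6.32 × 10^-5 mol
[BrO3^-]_dilute = 6.32 × 10^-5 / 0.00978 = 0.00646 mol/L
[BrO3^-]_original = 0.00646 × 100.0/25.4 = 0.0254 mol/L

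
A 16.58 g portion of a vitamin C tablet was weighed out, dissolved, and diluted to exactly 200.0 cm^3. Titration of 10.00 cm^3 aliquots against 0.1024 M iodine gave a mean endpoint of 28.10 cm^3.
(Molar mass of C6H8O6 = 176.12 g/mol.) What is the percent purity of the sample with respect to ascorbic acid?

61.13 %

C6H8O6 + I2 → C6H6O6 + 2 HI
n(I2) per titration = 0.02810 × 0.1024 = 2.877 × 10^-3 mol
n(C6H8O6) in each aliquot = 2.877 × 10^-3 mol (1:1 ratio)
n(C6H8O6) in the whole flask = 2.877 × 10^-3 × 200.0/10.00 = 0.05755 mol
mass of C6H8O6 = 0.05755 × 176.12 = 10.14 g
% C6H8O6 = 10.14 / 16.58 × 100 = 61.13 %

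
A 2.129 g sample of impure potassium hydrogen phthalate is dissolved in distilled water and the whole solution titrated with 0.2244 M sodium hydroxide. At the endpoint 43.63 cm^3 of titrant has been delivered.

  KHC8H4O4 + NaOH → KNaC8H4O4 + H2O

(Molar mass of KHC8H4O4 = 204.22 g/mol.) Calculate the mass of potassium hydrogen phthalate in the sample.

1.999 g

n(NaOH) = 0.04363 L × 0.2244 mol/L = 9.791 × 10^-3 mol
n(KHC8H4O4) = 9.791 × 10^-3 mol (1:1 ratio)
mass of KHC8H4O4 = 9.791 × 10^-3 × 204.22 g/mol = 1.999 g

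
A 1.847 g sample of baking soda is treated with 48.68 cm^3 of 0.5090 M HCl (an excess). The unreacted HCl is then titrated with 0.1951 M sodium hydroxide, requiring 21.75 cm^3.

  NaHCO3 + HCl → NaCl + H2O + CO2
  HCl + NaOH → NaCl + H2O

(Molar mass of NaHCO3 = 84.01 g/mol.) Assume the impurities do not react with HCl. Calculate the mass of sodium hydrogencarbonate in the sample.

1.725 g

n(HCl) added = 0.04868 × 0.5090 = 0.02478 mol
n(NaOH) used in back-titration = 0.02175 × 0.1951 = 4.243 × 10^-3 mol
n(HCl) left over = 4.243 × 10^-3 mol (1:1 ratio)
n(HCl) consumed by analyte = 0.02478 − 4.243 × 10^-3 = 0.02053 mol
n(NaHCO3) = 0.02053 mol (1:1 ratio)
mass of NaHCO3 = 0.02053 × 84.01 = 1.725 g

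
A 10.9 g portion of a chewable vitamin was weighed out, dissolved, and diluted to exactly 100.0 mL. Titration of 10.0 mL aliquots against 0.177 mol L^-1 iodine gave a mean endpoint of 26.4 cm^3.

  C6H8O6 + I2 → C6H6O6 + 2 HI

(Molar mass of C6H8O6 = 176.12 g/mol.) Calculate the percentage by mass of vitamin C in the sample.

75.5 %

n(I2) per titration = 0.0264 × 0.177 = 4.67 × 10^-3 mol
n(C6H8O6) in each aliquot = 4.67 × 10^-3 mol (1:1 ratio)
n(C6H8O6) in the whole flask = 4.67 × 10^-3 × 100.0/10.0 = 0.0467 mol
mass of C6H8O6 = 0.0467 × 176.12 = 8.23 g
% C6H8O6 = 8.23 / 10.9 × 100 = 75.5 %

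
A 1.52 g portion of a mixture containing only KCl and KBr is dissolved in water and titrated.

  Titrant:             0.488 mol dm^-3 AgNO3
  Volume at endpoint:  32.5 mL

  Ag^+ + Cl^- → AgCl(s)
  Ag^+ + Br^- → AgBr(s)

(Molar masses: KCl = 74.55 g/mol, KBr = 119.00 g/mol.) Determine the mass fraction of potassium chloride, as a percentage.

40.5 %

n(AgNO3) = 0.0325 × 0.488 = 0.0159 mol
Let x = n(KCl), y = n(KBr).
Titrant: 1x + 1y = 0.0159;  mass: 74.55x + 119.00y = 1.52
Solving, x = 8.26 × 10^-3 mol, y = 7.60 × 10^-3 mol
mass of KCl = 8.26 × 10^-3 × 74.55 = 0.616 g
% KCl = 0.616 / 1.52 × 100 = 40.5 %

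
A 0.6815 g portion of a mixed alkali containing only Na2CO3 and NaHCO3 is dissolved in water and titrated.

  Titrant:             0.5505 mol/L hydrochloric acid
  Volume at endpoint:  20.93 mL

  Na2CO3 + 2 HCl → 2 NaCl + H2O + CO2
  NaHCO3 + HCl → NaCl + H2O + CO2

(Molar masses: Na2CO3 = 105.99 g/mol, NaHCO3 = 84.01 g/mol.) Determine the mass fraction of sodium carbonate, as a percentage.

71.82 %

n(HCl) = 0.02093 × 0.5505 = 0.01152 mol
Let x = n(Na2CO3), y = n(NaHCO3).
Titrant: 2x + 1y = 0.01152;  mass: 105.99x + 84.01y = 0.6815
Solving, x = 4.618 × 10^-3 mol, y = 2.286 × 10^-3 mol
mass of Na2CO3 = 4.618 × 10^-3 × 105.99 = 0.4895 g
% Na2CO3 = 0.4895 / 0.6815 × 100 = 71.82 %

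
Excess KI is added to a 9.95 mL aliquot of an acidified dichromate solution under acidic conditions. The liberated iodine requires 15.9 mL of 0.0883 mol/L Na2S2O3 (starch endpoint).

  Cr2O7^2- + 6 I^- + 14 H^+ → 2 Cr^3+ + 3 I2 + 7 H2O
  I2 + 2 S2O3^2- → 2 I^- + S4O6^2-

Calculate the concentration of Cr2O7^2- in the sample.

0.0235 mol/L

n(S2O3^2-) = 0.0159 × 0.0883 = 1.40 × 10^-3 mol
n(I2) = n(S2O3^2-)/2 = 7.02 × 10^-4 mol
From the 1:3 ratio, n(Cr2O7^2-) in the aliquot = 1/3 × 7.02 × 10^-4 = 2.34 × 10^-4 mol
[Cr2O7^2-] = 2.34 × 10^-4 / 0.00995 = 0.0235 mol/L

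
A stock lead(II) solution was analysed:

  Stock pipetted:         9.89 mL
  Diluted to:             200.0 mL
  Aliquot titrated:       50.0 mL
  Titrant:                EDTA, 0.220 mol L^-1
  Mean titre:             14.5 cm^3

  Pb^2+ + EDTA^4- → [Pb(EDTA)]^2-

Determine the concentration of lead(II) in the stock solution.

1.29 mol/L

n(EDTA) = 0.0145 × 0.220 = 3.19 × 10^-3 mol
n(Pb2+) in the aliquot = 3.19 × 10^-3 mol (1:1 ratio)
[Pb2+]_dilute = 3.19 × 10^-3 / 0.0500 = 0.0638 mol/L
Dilution factor = 200.0 / 9.89 = 20.22
[Pb2+]_stock = 0.0638 × 20.22 = 1.29 mol/L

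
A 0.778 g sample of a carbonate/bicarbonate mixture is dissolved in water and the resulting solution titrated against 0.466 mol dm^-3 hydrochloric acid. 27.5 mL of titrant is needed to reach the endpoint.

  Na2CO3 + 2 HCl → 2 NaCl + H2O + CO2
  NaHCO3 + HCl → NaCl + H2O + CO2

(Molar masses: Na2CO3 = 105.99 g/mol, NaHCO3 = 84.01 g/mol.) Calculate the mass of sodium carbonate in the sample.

0.510 g

n(HCl) = 0.0275 × 0.466 = 0.0128 mol
Let x = n(Na2CO3), y = n(NaHCO3).
Titrant: 2x + 1y = 0.0128;  mass: 105.99x + 84.01y = 0.778
Solving, x = 4.81 × 10^-3 mol, y = 3.19 × 10^-3 mol
mass of Na2CO3 = 4.81 × 10^-3 × 105.99 = 0.510 g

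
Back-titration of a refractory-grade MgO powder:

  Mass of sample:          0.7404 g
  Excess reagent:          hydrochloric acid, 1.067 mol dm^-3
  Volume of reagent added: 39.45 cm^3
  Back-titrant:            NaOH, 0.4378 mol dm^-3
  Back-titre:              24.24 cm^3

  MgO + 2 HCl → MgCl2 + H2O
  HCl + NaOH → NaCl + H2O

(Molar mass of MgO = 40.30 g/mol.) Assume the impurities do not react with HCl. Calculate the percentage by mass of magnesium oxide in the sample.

n(HCl) added = 0.03945 × 1.067 = 0.04209 mol
n(NaOH) used in back-titration = 0.02424 × 0.4378 = 0.01061 mol
n(HCl) left over = 0.01061 mol (1:1 ratio)
n(HCl) consumed by analyte = 0.04209 − 0.01061 = 0.03148 mol
From the 1:2 ratio, n(MgO) = 1/2 × 0.03148 = 0.01574 mol
mass of MgO = 0.01574 × 40.30 = 0.6343 g
% MgO = 0.6343 / 0.7404 × 100 = 85.68 %

85.68 %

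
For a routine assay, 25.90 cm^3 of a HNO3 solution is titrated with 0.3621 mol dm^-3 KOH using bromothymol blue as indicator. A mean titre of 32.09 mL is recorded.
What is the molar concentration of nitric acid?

HNO3 + KOH → KNO3 + H2O
n(KOH) = 0.03209 L × 0.3621 mol/L = 0.01162 mol
n(HNO3) = 0.01162 mol (1:1 mole ratio)
[HNO3] = 0.01162 mol / 0.02590 L = 0.4486 mol/L

0.4486 mol/L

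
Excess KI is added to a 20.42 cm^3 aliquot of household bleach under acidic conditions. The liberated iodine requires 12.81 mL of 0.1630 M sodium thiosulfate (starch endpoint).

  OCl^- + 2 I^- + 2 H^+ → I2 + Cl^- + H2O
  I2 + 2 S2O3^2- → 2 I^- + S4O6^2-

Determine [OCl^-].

0.05113 M

n(S2O3^2-) = 0.01281 × 0.1630 = 2.088 × 10^-3 mol
n(I2) = n(S2O3^2-)/2 = 1.044 × 10^-3 mol
n(OCl^-) in the aliquot = 1.044 × 10^-3 mol (1:1 ratio)
[OCl^-] = 1.044 × 10^-3 / 0.02042 = 0.05113 mol/L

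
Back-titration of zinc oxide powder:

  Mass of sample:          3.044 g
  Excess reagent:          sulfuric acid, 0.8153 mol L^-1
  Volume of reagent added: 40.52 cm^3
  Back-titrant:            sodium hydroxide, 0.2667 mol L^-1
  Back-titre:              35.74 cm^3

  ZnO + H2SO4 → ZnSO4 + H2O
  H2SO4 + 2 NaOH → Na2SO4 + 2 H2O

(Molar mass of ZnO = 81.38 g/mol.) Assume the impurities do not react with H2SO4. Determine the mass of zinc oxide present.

2.301 g

n(H2SO4) added = 0.04052 × 0.8153 = 0.03304 mol
n(NaOH) used in back-titration = 0.03574 × 0.2667 = 9.532 × 10^-3 mol
From the 1:2 ratio, n(H2SO4) left over = 1/2 × 9.532 × 10^-3 = 4.766 × 10^-3 mol
n(H2SO4) consumed by analyte = 0.03304 − 4.766 × 10^-3 = 0.02827 mol
n(ZnO) = 0.02827 mol (1:1 ratio)
mass of ZnO = 0.02827 × 81.38 = 2.301 g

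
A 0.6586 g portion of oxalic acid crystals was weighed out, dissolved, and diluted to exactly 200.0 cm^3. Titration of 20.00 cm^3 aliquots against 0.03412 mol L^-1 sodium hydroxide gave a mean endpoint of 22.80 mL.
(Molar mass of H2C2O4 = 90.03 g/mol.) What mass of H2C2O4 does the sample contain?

0.3502 g

H2C2O4 + 2 NaOH → Na2C2O4 + 2 H2O
n(NaOH) per titration = 0.02280 × 0.03412 = 7.779 × 10^-4 mol
From the 1:2 ratio, n(H2C2O4) in each aliquot = 1/2 × 7.779 × 10^-4 = 3.890 × 10^-4 mol
n(H2C2O4) in the whole flask = 3.890 × 10^-4 × 200.0/20.00 = 3.890 × 10^-3 mol
mass of H2C2O4 = 3.890 × 10^-3 × 90.03 = 0.3502 g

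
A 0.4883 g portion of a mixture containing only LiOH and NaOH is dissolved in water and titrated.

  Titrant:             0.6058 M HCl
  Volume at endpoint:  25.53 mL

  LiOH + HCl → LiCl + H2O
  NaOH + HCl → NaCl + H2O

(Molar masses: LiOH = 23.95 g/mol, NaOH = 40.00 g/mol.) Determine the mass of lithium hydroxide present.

n(HCl) = 0.02553 × 0.6058 = 0.01547 mol
Let x = n(LiOH), y = n(NaOH).
Titrant: 1x + 1y = 0.01547;  mass: 23.95x + 40.00y = 0.4883
Solving, x = 8.121 × 10^-3 mol, y = 7.345 × 10^-3 mol
mass of LiOH = 8.121 × 10^-3 × 23.95 = 0.1945 g

0.1945 g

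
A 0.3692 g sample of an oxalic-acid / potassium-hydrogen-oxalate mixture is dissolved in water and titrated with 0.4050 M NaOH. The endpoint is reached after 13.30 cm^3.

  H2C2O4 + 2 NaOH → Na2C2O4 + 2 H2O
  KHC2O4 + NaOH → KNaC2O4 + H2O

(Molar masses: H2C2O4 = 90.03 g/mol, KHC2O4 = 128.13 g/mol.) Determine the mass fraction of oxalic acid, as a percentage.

n(NaOH) = 0.01330 × 0.4050 = 5.387 × 10^-3 mol
Let x = n(H2C2O4), y = n(KHC2O4).
Titrant: 2x + 1y = 5.387 × 10^-3;  mass: 90.03x + 128.13y = 0.3692
Solving, x = 1.931 × 10^-3 mol, y = 1.525 × 10^-3 mol
mass of H2C2O4 = 1.931 × 10^-3 × 90.03 = 0.1738 g
% H2C2O4 = 0.1738 / 0.3692 × 100 = 47.09 %

47.09 %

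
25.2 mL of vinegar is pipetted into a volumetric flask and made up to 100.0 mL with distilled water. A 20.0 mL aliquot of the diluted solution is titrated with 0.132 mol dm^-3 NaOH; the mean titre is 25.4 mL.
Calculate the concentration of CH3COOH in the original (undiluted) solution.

CH3COOH + NaOH → CH3COONa + H2O
n(NaOH) = 0.0254 × 0.132 = 3.35 × 10^-3 mol
n(CH3COOH) in the aliquot = 3.35 × 10^-3 mol (1:1 ratio)
[CH3COOH]_dilute = 3.35 × 10^-3 / 0.0200 = 0.168 mol/L
Dilution factor = 100.0 / 25.2 = 3.968
[CH3COOH]_stock = 0.168 × 3.968 = 0.665 mol/L

0.665 mol/L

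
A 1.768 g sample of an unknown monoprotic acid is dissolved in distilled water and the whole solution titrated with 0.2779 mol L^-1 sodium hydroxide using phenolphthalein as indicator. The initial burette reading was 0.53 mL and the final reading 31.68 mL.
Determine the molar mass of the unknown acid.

204.2 g/mol

n(NaOH) = 0.03115 L × 0.2779 mol/L = 8.657 × 10^-3 mol
n(HA) = 8.657 × 10^-3 mol (1:1 ratio)
M = m / n = 1.768 g / 8.657 × 10^-3 mol = 204.2 g/mol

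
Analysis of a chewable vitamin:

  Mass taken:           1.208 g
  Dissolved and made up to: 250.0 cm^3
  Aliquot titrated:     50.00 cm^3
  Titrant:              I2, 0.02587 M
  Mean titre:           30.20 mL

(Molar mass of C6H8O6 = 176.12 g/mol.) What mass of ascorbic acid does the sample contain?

0.6880 g

C6H8O6 + I2 → C6H6O6 + 2 HI
n(I2) per titration = 0.03020 × 0.02587 = 7.813 × 10^-4 mol
n(C6H8O6) in each aliquot = 7.813 × 10^-4 mol (1:1 ratio)
n(C6H8O6) in the whole flask = 7.813 × 10^-4 × 250.0/50.00 = 3.906 × 10^-3 mol
mass of C6H8O6 = 3.906 × 10^-3 × 176.12 = 0.6880 g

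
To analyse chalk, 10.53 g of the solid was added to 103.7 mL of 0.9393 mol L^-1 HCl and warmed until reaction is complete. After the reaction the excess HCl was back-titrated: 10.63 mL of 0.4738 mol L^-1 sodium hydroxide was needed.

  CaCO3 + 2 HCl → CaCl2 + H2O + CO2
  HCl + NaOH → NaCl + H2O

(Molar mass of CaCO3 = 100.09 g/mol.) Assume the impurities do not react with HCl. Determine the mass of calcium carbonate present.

n(HCl) added = 0.1037 × 0.9393 = 0.09741 mol
n(NaOH) used in back-titration = 0.01063 × 0.4738 = 5.036 × 10^-3 mol
n(HCl) left over = 5.036 × 10^-3 mol (1:1 ratio)
n(HCl) consumed by analyte = 0.09741 − 5.036 × 10^-3 = 0.09237 mol
From the 1:2 ratio, n(CaCO3) = 1/2 × 0.09237 = 0.04618 mol
mass of CaCO3 = 0.04618 × 100.09 = 4.623 g

4.623 g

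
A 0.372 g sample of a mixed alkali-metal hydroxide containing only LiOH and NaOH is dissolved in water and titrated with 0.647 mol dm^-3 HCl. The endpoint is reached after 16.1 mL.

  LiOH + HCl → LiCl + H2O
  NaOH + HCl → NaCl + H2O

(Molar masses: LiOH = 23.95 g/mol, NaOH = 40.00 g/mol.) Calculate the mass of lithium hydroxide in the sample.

n(HCl) = 0.0161 × 0.647 = 0.0104 mol
Let x = n(LiOH), y = n(NaOH).
Titrant: 1x + 1y = 0.0104;  mass: 23.95x + 40.00y = 0.372
Solving, x = 2.78 × 10^-3 mol, y = 7.63 × 10^-3 mol
mass of LiOH = 2.78 × 10^-3 × 23.95 = 0.0667 g

0.0667 g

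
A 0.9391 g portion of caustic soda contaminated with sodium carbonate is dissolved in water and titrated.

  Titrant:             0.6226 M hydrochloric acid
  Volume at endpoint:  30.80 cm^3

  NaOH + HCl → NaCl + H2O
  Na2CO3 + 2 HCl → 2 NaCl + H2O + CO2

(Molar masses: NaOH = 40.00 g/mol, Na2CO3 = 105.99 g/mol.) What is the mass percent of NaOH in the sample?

25.28 %

n(HCl) = 0.03080 × 0.6226 = 0.01918 mol
Let x = n(NaOH), y = n(Na2CO3).
Titrant: 1x + 2y = 0.01918;  mass: 40.00x + 105.99y = 0.9391
Solving, x = 5.936 × 10^-3 mol, y = 6.620 × 10^-3 mol
mass of NaOH = 5.936 × 10^-3 × 40.00 = 0.2374 g
% NaOH = 0.2374 / 0.9391 × 100 = 25.28 %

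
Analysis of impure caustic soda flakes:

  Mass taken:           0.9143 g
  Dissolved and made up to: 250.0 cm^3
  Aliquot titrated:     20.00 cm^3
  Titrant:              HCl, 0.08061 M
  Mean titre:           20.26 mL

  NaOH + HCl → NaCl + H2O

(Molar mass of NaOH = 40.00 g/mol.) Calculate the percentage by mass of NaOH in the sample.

89.31 %

n(HCl) per titration = 0.02026 × 0.08061 = 1.633 × 10^-3 mol
n(NaOH) in each aliquot = 1.633 × 10^-3 mol (1:1 ratio)
n(NaOH) in the whole flask = 1.633 × 10^-3 × 250.0/20.00 = 0.02041 mol
mass of NaOH = 0.02041 × 40.00 = 0.8166 g
% NaOH = 0.8166 / 0.9143 × 100 = 89.31 %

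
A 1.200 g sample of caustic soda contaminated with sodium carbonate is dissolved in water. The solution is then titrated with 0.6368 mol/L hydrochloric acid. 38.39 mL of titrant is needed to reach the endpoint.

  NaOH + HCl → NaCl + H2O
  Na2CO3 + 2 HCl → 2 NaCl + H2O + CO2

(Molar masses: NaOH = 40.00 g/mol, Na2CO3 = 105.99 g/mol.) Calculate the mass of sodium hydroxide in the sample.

n(HCl) = 0.03839 × 0.6368 = 0.02445 mol
Let x = n(NaOH), y = n(Na2CO3).
Titrant: 1x + 2y = 0.02445;  mass: 40.00x + 105.99y = 1.200
Solving, x = 7.353 × 10^-3 mol, y = 8.547 × 10^-3 mol
mass of NaOH = 7.353 × 10^-3 × 40.00 = 0.2941 g

0.2941 g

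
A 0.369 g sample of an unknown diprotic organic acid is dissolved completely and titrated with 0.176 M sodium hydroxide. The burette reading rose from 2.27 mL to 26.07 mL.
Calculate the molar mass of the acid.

n(NaOH) = 0.0238 L × 0.176 mol/L = 4.19 × 10^-3 mol
From the 1:2 ratio, n(H2A) = 1/2 × 4.19 × 10^-3 = 2.09 × 10^-3 mol
M = m / n = 0.369 g / 2.09 × 10^-3 mol = 176 g/mol

176 g/mol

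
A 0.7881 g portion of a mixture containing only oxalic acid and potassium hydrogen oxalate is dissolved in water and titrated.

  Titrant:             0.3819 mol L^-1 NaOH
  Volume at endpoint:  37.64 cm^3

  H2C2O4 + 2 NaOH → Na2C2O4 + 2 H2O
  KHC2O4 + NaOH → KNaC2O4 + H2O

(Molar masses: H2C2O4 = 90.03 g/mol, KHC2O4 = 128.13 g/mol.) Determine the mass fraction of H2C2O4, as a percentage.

72.41 %

n(NaOH) = 0.03764 × 0.3819 = 0.01437 mol
Let x = n(H2C2O4), y = n(KHC2O4).
Titrant: 2x + 1y = 0.01437;  mass: 90.03x + 128.13y = 0.7881
Solving, x = 6.339 × 10^-3 mol, y = 1.697 × 10^-3 mol
mass of H2C2O4 = 6.339 × 10^-3 × 90.03 = 0.5707 g
% H2C2O4 = 0.5707 / 0.7881 × 100 = 72.41 %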